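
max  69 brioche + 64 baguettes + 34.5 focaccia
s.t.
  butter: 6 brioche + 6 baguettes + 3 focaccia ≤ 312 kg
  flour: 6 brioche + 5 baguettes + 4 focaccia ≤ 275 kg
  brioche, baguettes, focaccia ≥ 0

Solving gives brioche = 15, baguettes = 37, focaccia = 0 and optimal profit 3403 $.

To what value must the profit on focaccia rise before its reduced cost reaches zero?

Both butter and flour are binding at x*.
From A_Bᵀ y = c: 6·y_butter + 6·y_flour = 69; 6·y_butter + 5·y_flour = 64.
→ y_butter = 6.5 and y_flour = 5.
focaccia enters the basis when its profit ≥ yᵀa₃ = 6.5·3 + 5·4 = 39.5.

39.5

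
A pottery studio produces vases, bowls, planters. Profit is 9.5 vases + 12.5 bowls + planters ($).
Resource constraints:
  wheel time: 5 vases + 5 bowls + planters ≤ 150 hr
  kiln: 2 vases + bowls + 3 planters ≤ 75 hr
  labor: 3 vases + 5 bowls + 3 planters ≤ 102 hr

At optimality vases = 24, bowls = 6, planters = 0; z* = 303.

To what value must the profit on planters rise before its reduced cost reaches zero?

Check each constraint at x*: wheel time 150/150 (tight); kiln 54/75 (slack 21); labor 102/102 (tight).
Since kiln is not tight, its dual is 0.
Dual feasibility on the basic columns requires 5·y_wheel time + 3·y_labor = 9.5, 5·y_wheel time + 5·y_labor = 12.5.
→ y_wheel time = 1 and y_labor = 1.5.
planters enters the basis when its profit ≥ yᵀa₃ = 1·1 + 1.5·3 = 5.5.

5.5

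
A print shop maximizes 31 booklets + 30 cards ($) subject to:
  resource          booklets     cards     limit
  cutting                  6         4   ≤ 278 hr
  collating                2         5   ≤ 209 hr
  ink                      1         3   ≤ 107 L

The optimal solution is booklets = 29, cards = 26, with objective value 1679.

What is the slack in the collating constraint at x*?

collating used = 2·29 + 5·26 = 188; slack = 209 − 188 = 21.

21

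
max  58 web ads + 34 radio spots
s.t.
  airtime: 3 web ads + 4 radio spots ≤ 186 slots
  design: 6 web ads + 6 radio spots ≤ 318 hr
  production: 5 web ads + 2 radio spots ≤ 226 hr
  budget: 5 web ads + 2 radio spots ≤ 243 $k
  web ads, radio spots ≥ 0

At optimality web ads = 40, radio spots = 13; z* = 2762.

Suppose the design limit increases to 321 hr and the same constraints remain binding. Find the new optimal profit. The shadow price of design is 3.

Δb = 3, so new z* = 2762 + (3)·(3) = 2762 + 9 = 2771.

2771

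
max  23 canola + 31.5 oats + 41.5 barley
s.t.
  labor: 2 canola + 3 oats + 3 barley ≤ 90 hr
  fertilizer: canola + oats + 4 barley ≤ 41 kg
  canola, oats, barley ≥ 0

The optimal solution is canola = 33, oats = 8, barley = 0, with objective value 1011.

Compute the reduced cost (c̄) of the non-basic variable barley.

At the optimum: labor uses 90 of 90 (binding); fertilizer uses 41 of 41 (binding).
From A_Bᵀ y = c: 2·y_labor + 1·y_fertilizer = 23; 3·y_labor + 1·y_fertilizer = 31.5.
This yields shadow prices y_labor = 8.5, y_fertilizer = 6.
Reduced cost of barley: c₃ − yᵀa₃ = 41.5 − (8.5·3 + 6·4) = 41.5 − 49.5 = -8.

-8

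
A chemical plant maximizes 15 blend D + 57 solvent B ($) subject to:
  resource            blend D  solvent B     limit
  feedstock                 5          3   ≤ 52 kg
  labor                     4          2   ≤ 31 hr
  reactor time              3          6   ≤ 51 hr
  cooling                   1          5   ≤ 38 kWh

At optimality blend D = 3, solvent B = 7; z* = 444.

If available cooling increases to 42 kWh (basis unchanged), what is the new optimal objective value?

480

Binding: reactor time and cooling. Non-binding: feedstock (16 unused), labor (5 unused).
Since feedstock, labor are not tight, their duals are 0.
The binding rows give the dual system: 3·y_reactor time + 1·y_cooling = 15 and 6·y_reactor time + 5·y_cooling = 57.
→ y_reactor time = 2 and y_cooling = 9.
Δz = y_cooling·Δb = 9 × (4) = 36, so new z* = 444 + 36 = 480.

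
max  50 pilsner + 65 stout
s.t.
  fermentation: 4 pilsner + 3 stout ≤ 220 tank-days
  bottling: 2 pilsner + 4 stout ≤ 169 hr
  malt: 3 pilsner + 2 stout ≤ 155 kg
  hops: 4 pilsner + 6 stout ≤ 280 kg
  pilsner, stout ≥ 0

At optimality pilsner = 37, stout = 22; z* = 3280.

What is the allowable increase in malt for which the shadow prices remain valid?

Binding constraints: malt, hops. The basis is B = [[3,2],[4,6]] with det 10.
Per unit increase in malt, x* moves by d = (0.6, -0.4).
The basis stays optimal until fermentation becomes binding; allowable increase = 5 kg.

5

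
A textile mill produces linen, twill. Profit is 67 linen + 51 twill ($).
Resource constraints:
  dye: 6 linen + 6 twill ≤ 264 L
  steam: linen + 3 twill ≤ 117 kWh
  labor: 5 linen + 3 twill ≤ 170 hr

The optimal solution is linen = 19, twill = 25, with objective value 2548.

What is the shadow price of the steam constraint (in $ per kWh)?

At the optimum: dye uses 264 of 264 (binding); steam uses 94 of 117 (slack = 23); labor uses 170 of 170 (binding).
By complementary slackness, y = 0 for the non-binding constraint.
Dual feasibility on the basic columns requires 6·y_dye + 5·y_labor = 67, 6·y_dye + 3·y_labor = 51.
→ y_dye = 4.5 and y_labor = 8.
Shadow price of steam = 0.

0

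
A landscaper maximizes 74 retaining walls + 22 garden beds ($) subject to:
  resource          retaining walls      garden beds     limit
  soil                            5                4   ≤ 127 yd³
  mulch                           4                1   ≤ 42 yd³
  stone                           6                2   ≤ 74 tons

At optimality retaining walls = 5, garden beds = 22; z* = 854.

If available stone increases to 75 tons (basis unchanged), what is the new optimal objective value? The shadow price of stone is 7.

Δb = 1, so new z* = 854 + (7)·(1) = 854 + 7 = 861.

861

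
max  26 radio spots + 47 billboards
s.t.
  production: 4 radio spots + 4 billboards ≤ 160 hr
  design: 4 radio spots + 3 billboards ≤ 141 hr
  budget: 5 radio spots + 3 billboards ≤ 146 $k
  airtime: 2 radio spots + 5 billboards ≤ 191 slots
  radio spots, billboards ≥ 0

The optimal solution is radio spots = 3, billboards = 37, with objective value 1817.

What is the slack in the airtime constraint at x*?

airtime used = 2·3 + 5·37 = 191; slack = 191 − 191 = 0.

0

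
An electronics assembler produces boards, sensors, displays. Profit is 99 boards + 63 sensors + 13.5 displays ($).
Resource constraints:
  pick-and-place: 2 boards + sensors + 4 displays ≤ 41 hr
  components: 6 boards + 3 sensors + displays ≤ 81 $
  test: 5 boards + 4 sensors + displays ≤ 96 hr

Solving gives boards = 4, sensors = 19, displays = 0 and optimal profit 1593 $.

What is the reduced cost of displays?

At the optimum: pick-and-place uses 27 of 41 (slack = 14); components uses 81 of 81 (binding); test uses 96 of 96 (binding).
By complementary slackness, y = 0 for the non-binding constraint.
The binding rows give the dual system: 6·y_components + 5·y_test = 99 and 3·y_components + 4·y_test = 63.
→ y_components = 9 and y_test = 9.
Reduced cost of displays: c₃ − yᵀa₃ = 13.5 − (9·1 + 9·1) = 13.5 − 18 = -4.5.

-4.5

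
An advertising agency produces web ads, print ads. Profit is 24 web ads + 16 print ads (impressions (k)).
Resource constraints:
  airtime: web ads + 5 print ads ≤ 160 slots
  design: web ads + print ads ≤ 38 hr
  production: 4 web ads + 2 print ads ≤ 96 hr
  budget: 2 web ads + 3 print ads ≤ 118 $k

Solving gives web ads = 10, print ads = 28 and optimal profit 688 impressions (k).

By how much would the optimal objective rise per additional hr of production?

Binding: design and production. Non-binding: airtime (10 unused), budget (14 unused).
Slack constraints have shadow price 0 (complementary slackness).
Dual feasibility on the basic columns requires 1·y_design + 4·y_production = 24, 1·y_design + 2·y_production = 16.
→ y_design = 8 and y_production = 4.
Shadow price of production = 4.

4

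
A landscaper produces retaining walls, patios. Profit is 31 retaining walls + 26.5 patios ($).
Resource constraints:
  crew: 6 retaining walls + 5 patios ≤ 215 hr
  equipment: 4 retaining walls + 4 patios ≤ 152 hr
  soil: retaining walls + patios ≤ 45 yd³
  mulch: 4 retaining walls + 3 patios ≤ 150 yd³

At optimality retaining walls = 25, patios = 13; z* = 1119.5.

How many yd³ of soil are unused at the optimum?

7

soil used = 1·25 + 1·13 = 38; slack = 45 − 38 = 7.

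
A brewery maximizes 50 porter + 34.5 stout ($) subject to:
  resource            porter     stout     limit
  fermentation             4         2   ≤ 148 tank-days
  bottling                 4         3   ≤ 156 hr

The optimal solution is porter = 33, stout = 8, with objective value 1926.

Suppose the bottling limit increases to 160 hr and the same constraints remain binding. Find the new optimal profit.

Check each constraint at x*: fermentation 148/148 (tight); bottling 156/156 (tight).
From A_Bᵀ y = c: 4·y_fermentation + 4·y_bottling = 50; 2·y_fermentation + 3·y_bottling = 34.5.
Solving: y_fermentation = 3, y_bottling = 9.5.
Δz = y_bottling·Δb = 9.5 × (4) = 38, so new z* = 1926 + 38 = 1964.

1964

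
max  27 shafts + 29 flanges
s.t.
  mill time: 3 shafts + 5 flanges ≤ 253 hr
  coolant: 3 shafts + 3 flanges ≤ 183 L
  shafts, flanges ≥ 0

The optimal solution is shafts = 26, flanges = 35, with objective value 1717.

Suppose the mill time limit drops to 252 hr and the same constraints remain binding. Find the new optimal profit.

1716

At the optimum: mill time uses 253 of 253 (binding); coolant uses 183 of 183 (binding).
From A_Bᵀ y = c: 3·y_mill time + 3·y_coolant = 27; 5·y_mill time + 3·y_coolant = 29.
→ y_mill time = 1 and y_coolant = 8.
Δz = y_mill time·Δb = 1 × (-1) = -1, so new z* = 1717 − 1 = 1716.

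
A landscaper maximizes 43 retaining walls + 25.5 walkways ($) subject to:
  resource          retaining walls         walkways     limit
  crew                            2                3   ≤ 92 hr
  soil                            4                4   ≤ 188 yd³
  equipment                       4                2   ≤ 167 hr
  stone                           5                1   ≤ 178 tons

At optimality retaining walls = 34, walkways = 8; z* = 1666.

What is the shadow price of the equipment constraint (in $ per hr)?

At the optimum: crew uses 92 of 92 (binding); soil uses 168 of 188 (slack = 20); equipment uses 152 of 167 (slack = 15); stone uses 178 of 178 (binding).
By complementary slackness, y = 0 for the non-binding constraints.
From A_Bᵀ y = c: 2·y_crew + 5·y_stone = 43; 3·y_crew + 1·y_stone = 25.5.
This yields shadow prices y_crew = 6.5, y_stone = 6.
Shadow price of equipment = 0.

0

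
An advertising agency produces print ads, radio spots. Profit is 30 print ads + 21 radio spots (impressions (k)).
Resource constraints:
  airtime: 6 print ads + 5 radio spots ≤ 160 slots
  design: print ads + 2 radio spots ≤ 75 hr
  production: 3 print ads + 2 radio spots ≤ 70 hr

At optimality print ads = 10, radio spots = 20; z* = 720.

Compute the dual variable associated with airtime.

1

Binding: airtime and production. Non-binding: design (25 unused).
Slack constraints have shadow price 0 (complementary slackness).
Dual feasibility on the basic columns requires 6·y_airtime + 3·y_production = 30, 5·y_airtime + 2·y_production = 21.
Solving: y_airtime = 1, y_production = 8.
Shadow price of airtime = 1.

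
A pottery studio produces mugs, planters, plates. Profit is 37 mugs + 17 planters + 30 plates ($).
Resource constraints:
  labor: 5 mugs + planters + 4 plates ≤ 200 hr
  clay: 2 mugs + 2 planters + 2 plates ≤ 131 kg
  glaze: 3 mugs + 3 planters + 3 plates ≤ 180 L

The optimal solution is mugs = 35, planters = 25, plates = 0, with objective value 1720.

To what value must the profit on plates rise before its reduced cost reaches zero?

Check each constraint at x*: labor 200/200 (tight); clay 120/131 (slack 11); glaze 180/180 (tight).
Since clay is not tight, its dual is 0.
Dual feasibility on the basic columns requires 5·y_labor + 3·y_glaze = 37, 1·y_labor + 3·y_glaze = 17.
Solving: y_labor = 5, y_glaze = 4.
plates enters the basis when its profit ≥ yᵀa₃ = 5·4 + 4·3 = 32.

32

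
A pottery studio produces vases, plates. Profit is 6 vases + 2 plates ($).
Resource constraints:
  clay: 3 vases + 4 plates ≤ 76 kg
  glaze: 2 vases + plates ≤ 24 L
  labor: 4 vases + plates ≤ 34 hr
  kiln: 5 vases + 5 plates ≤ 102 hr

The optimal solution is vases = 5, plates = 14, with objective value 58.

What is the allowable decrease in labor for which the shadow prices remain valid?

2

Binding constraints: glaze, labor. The basis is B = [[2,1],[4,1]] with det -2.
Per unit decrease in labor, x* moves by d = (-0.5, 1).
The basis stays optimal until clay becomes binding; allowable decrease = 2 hr.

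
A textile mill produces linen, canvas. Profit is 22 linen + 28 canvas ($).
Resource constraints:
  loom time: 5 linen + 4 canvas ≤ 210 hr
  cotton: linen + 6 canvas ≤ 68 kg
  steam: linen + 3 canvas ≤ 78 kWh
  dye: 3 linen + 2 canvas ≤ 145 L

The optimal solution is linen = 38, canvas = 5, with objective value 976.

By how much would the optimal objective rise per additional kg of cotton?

Binding: loom time and cotton. Non-binding: steam (25 unused), dye (21 unused).
Slack constraints have shadow price 0 (complementary slackness).
Dual feasibility on the basic columns requires 5·y_loom time + 1·y_cotton = 22, 4·y_loom time + 6·y_cotton = 28.
This yields shadow prices y_loom time = 4, y_cotton = 2.
Shadow price of cotton = 2.

2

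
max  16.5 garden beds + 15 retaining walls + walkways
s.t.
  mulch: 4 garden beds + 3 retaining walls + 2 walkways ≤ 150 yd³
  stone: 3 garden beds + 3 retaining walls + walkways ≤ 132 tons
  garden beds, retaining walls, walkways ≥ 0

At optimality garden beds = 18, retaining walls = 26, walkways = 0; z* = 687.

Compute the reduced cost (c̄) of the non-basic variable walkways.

Check each constraint at x*: mulch 150/150 (tight); stone 132/132 (tight).
From A_Bᵀ y = c: 4·y_mulch + 3·y_stone = 16.5; 3·y_mulch + 3·y_stone = 15.
This yields shadow prices y_mulch = 1.5, y_stone = 3.5.
Reduced cost of walkways: c₃ − yᵀa₃ = 1 − (1.5·2 + 3.5·1) = 1 − 6.5 = -5.5.

-5.5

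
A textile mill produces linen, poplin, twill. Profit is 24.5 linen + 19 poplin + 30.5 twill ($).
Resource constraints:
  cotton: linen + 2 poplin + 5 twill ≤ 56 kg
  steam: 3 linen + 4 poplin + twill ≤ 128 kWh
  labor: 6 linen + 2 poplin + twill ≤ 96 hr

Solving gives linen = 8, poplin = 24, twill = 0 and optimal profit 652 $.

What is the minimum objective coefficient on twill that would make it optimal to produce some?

Binding: cotton and labor. Non-binding: steam (8 unused).
Since steam is not tight, its dual is 0.
The binding rows give the dual system: 1·y_cotton + 6·y_labor = 24.5 and 2·y_cotton + 2·y_labor = 19.
This yields shadow prices y_cotton = 6.5, y_labor = 3.
twill enters the basis when its profit ≥ yᵀa₃ = 6.5·5 + 3·1 = 35.5.

35.5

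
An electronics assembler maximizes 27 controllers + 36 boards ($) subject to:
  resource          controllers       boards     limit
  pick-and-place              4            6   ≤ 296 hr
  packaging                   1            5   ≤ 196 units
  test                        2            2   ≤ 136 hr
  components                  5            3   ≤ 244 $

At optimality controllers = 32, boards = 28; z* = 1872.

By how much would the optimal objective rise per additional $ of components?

1

Check each constraint at x*: pick-and-place 296/296 (tight); packaging 172/196 (slack 24); test 120/136 (slack 16); components 244/244 (tight).
Since packaging, test are not tight, their duals are 0.
Dual feasibility on the basic columns requires 4·y_pick-and-place + 5·y_components = 27, 6·y_pick-and-place + 3·y_components = 36.
This yields shadow prices y_pick-and-place = 5.5, y_components = 1.
Shadow price of components = 1.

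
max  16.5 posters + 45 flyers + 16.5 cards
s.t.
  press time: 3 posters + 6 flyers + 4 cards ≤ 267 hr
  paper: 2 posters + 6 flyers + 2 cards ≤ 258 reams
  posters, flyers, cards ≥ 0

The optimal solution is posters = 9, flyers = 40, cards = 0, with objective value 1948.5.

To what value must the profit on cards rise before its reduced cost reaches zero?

At the optimum: press time uses 267 of 267 (binding); paper uses 258 of 258 (binding).
Dual feasibility on the basic columns requires 3·y_press time + 2·y_paper = 16.5, 6·y_press time + 6·y_paper = 45.
Solving: y_press time = 1.5, y_paper = 6.
cards enters the basis when its profit ≥ yᵀa₃ = 1.5·4 + 6·2 = 18.

18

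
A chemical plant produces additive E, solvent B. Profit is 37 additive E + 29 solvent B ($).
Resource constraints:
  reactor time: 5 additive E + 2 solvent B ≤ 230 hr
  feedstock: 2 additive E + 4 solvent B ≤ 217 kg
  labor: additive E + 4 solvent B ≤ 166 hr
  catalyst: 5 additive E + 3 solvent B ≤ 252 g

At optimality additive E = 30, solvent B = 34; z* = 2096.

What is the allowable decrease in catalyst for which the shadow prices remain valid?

Binding constraints: labor, catalyst. The basis is B = [[1,4],[5,3]] with det -17.
Per unit decrease in catalyst, x* moves by d = (-0.2353, 0.0588).
The basis stays optimal until additive E reaches 0; allowable decrease = 127.5 g.

127.5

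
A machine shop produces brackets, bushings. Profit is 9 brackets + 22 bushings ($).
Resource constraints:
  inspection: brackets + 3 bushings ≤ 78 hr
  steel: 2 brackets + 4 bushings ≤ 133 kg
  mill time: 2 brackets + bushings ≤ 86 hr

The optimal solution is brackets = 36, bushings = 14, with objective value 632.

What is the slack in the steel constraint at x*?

steel used = 2·36 + 4·14 = 128; slack = 133 − 128 = 5.

5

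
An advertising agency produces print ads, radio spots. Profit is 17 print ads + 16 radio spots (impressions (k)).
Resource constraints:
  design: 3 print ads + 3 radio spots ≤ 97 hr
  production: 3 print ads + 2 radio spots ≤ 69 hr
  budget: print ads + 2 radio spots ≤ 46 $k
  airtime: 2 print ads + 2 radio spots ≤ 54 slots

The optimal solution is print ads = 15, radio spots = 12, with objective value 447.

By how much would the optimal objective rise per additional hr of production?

1

At the optimum: design uses 81 of 97 (slack = 16); production uses 69 of 69 (binding); budget uses 39 of 46 (slack = 7); airtime uses 54 of 54 (binding).
Slack constraints have shadow price 0 (complementary slackness).
Dual feasibility on the basic columns requires 3·y_production + 2·y_airtime = 17, 2·y_production + 2·y_airtime = 16.
→ y_production = 1 and y_airtime = 7.
Shadow price of production = 1.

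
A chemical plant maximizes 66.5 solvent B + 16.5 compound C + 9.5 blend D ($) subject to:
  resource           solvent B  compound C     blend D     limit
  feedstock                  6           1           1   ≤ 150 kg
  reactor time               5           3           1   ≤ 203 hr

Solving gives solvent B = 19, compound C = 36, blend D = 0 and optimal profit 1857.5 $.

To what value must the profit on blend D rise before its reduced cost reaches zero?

At the optimum: feedstock uses 150 of 150 (binding); reactor time uses 203 of 203 (binding).
The binding rows give the dual system: 6·y_feedstock + 5·y_reactor time = 66.5 and 1·y_feedstock + 3·y_reactor time = 16.5.
→ y_feedstock = 9 and y_reactor time = 2.5.
blend D enters the basis when its profit ≥ yᵀa₃ = 9·1 + 2.5·1 = 11.5.

11.5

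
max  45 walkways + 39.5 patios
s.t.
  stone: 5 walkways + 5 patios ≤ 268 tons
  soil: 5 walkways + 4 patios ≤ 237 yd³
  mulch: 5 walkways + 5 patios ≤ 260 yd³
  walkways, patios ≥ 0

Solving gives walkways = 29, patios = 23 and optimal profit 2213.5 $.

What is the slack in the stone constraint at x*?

8

stone used = 5·29 + 5·23 = 260; slack = 268 − 260 = 8.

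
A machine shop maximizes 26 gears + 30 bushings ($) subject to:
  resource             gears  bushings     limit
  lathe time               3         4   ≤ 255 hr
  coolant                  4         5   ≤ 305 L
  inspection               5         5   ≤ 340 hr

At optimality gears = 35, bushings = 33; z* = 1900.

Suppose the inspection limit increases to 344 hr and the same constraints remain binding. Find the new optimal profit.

Check each constraint at x*: lathe time 237/255 (slack 18); coolant 305/305 (tight); inspection 340/340 (tight).
Since lathe time is not tight, its dual is 0.
The binding rows give the dual system: 4·y_coolant + 5·y_inspection = 26 and 5·y_coolant + 5·y_inspection = 30.
Solving: y_coolant = 4, y_inspection = 2.
Δz = y_inspection·Δb = 2 × (4) = 8, so new z* = 1900 + 8 = 1908.

1908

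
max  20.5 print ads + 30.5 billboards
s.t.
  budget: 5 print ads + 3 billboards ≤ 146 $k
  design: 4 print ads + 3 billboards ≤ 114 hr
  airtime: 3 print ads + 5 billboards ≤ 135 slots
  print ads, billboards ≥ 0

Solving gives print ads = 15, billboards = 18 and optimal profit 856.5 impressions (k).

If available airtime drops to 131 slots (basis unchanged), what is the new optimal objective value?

834.5

Binding: design and airtime. Non-binding: budget (17 unused).
Since budget is not tight, its dual is 0.
The binding rows give the dual system: 4·y_design + 3·y_airtime = 20.5 and 3·y_design + 5·y_airtime = 30.5.
→ y_design = 1 and y_airtime = 5.5.
Δz = y_airtime·Δb = 5.5 × (-4) = -22, so new z* = 856.5 − 22 = 834.5.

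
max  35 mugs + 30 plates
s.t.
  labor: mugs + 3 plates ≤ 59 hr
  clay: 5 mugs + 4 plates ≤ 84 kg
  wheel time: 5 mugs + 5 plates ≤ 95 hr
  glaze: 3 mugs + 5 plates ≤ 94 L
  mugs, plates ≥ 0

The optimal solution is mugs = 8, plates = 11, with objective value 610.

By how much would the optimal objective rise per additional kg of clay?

At the optimum: labor uses 41 of 59 (slack = 18); clay uses 84 of 84 (binding); wheel time uses 95 of 95 (binding); glaze uses 79 of 94 (slack = 15).
Since labor, glaze are not tight, their duals are 0.
From A_Bᵀ y = c: 5·y_clay + 5·y_wheel time = 35; 4·y_clay + 5·y_wheel time = 30.
This yields shadow prices y_clay = 5, y_wheel time = 2.
Shadow price of clay = 5.

5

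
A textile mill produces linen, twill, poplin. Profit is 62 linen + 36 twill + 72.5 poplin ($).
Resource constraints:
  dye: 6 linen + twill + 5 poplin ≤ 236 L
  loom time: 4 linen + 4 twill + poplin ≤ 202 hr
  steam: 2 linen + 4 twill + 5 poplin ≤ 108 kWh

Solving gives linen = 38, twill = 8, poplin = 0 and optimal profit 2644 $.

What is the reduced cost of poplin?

At the optimum: dye uses 236 of 236 (binding); loom time uses 184 of 202 (slack = 18); steam uses 108 of 108 (binding).
Since loom time is not tight, its dual is 0.
From A_Bᵀ y = c: 6·y_dye + 2·y_steam = 62; 1·y_dye + 4·y_steam = 36.
This yields shadow prices y_dye = 8, y_steam = 7.
Reduced cost of poplin: c₃ − yᵀa₃ = 72.5 − (8·5 + 7·5) = 72.5 − 75 = -2.5.

-2.5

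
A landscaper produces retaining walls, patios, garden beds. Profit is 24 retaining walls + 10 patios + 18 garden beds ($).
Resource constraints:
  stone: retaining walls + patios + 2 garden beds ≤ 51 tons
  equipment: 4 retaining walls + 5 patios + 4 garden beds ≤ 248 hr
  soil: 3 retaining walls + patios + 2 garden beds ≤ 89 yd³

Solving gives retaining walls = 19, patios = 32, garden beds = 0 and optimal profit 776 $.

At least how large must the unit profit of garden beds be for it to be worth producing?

20

At the optimum: stone uses 51 of 51 (binding); equipment uses 236 of 248 (slack = 12); soil uses 89 of 89 (binding).
By complementary slackness, y = 0 for the non-binding constraint.
Dual feasibility on the basic columns requires 1·y_stone + 3·y_soil = 24, 1·y_stone + 1·y_soil = 10.
→ y_stone = 3 and y_soil = 7.
garden beds enters the basis when its profit ≥ yᵀa₃ = 3·2 + 7·2 = 20.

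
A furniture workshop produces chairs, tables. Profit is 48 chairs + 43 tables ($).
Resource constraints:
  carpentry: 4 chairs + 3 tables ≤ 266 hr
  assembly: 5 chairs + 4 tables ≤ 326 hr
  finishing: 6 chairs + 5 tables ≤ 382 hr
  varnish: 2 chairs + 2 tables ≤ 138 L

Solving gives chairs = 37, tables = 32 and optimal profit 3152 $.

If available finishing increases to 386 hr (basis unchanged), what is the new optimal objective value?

3172

Check each constraint at x*: carpentry 244/266 (slack 22); assembly 313/326 (slack 13); finishing 382/382 (tight); varnish 138/138 (tight).
Since carpentry, assembly are not tight, their duals are 0.
Dual feasibility on the basic columns requires 6·y_finishing + 2·y_varnish = 48, 5·y_finishing + 2·y_varnish = 43.
Solving: y_finishing = 5, y_varnish = 9.
Δz = y_finishing·Δb = 5 × (4) = 20, so new z* = 3152 + 20 = 3172.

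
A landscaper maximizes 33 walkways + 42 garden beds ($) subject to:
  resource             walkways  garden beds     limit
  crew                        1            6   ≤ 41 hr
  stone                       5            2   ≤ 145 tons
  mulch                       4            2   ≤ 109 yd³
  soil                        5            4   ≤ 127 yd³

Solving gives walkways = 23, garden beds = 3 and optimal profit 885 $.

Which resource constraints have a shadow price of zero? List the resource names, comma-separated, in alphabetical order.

mulch, stone

crew: 41/41 (binding)
stone: 121/145 (slack 24)
mulch: 98/109 (slack 11)
soil: 127/127 (binding)
By complementary slackness, a constraint with positive slack has shadow price 0 → mulch, stone.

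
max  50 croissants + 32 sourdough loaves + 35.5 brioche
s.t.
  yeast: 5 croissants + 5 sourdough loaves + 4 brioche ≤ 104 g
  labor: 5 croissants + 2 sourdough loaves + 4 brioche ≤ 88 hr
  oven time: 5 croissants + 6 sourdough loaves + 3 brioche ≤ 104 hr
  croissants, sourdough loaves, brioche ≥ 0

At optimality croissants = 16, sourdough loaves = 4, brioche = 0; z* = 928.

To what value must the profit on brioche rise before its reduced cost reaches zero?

37

Check each constraint at x*: yeast 100/104 (slack 4); labor 88/88 (tight); oven time 104/104 (tight).
By complementary slackness, y = 0 for the non-binding constraint.
From A_Bᵀ y = c: 5·y_labor + 5·y_oven time = 50; 2·y_labor + 6·y_oven time = 32.
→ y_labor = 7 and y_oven time = 3.
brioche enters the basis when its profit ≥ yᵀa₃ = 7·4 + 3·3 = 37.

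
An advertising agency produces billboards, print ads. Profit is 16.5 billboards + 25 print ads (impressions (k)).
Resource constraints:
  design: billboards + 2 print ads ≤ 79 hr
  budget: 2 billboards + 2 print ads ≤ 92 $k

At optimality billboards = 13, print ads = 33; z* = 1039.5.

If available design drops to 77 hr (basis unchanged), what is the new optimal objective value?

1022.5

Both design and budget are binding at x*.
Dual feasibility on the basic columns requires 1·y_design + 2·y_budget = 16.5, 2·y_design + 2·y_budget = 25.
Solving: y_design = 8.5, y_budget = 4.
Δz = y_design·Δb = 8.5 × (-2) = -17, so new z* = 1039.5 − 17 = 1022.5.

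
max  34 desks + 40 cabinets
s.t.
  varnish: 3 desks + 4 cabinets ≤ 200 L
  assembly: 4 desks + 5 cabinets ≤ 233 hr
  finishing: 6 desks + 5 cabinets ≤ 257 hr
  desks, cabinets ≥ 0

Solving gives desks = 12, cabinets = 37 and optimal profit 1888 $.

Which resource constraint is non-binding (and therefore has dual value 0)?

varnish

varnish: 184/200 (slack 16)
assembly: 233/233 (binding)
finishing: 257/257 (binding)
By complementary slackness, a constraint with positive slack has shadow price 0 → varnish.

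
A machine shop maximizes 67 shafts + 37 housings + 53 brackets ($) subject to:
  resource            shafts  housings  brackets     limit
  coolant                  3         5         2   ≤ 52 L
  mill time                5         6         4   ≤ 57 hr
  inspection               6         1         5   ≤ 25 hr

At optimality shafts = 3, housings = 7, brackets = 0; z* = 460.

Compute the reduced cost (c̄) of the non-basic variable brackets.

Binding: mill time and inspection. Non-binding: coolant (8 unused).
Slack constraints have shadow price 0 (complementary slackness).
The binding rows give the dual system: 5·y_mill time + 6·y_inspection = 67 and 6·y_mill time + 1·y_inspection = 37.
This yields shadow prices y_mill time = 5, y_inspection = 7.
Reduced cost of brackets: c₃ − yᵀa₃ = 53 − (5·4 + 7·5) = 53 − 55 = -2.

-2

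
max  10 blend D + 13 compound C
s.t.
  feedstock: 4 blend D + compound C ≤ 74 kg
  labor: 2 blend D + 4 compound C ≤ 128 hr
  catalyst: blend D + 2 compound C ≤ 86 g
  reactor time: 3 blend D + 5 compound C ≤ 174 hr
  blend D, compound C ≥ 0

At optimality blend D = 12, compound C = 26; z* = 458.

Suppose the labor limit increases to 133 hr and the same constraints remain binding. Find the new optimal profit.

At the optimum: feedstock uses 74 of 74 (binding); labor uses 128 of 128 (binding); catalyst uses 64 of 86 (slack = 22); reactor time uses 166 of 174 (slack = 8).
Slack constraints have shadow price 0 (complementary slackness).
From A_Bᵀ y = c: 4·y_feedstock + 2·y_labor = 10; 1·y_feedstock + 4·y_labor = 13.
Solving: y_feedstock = 1, y_labor = 3.
Δz = y_labor·Δb = 3 × (5) = 15, so new z* = 458 + 15 = 473.

473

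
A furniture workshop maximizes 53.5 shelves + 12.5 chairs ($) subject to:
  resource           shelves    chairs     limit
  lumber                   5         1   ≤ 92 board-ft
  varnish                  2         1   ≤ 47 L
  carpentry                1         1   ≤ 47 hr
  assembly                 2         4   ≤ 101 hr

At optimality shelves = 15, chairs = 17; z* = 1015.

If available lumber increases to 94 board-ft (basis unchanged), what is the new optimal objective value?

At the optimum: lumber uses 92 of 92 (binding); varnish uses 47 of 47 (binding); carpentry uses 32 of 47 (slack = 15); assembly uses 98 of 101 (slack = 3).
Slack constraints have shadow price 0 (complementary slackness).
From A_Bᵀ y = c: 5·y_lumber + 2·y_varnish = 53.5; 1·y_lumber + 1·y_varnish = 12.5.
→ y_lumber = 9.5 and y_varnish = 3.
Δz = y_lumber·Δb = 9.5 × (2) = 19, so new z* = 1015 + 19 = 1034.

1034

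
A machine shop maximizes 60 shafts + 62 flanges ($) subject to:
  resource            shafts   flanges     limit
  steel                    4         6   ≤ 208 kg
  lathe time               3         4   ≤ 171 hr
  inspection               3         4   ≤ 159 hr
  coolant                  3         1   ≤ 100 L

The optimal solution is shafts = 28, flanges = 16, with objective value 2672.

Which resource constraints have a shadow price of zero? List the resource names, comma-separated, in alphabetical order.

steel: 208/208 (binding)
lathe time: 148/171 (slack 23)
inspection: 148/159 (slack 11)
coolant: 100/100 (binding)
By complementary slackness, a constraint with positive slack has shadow price 0 → inspection, lathe time.

inspection, lathe time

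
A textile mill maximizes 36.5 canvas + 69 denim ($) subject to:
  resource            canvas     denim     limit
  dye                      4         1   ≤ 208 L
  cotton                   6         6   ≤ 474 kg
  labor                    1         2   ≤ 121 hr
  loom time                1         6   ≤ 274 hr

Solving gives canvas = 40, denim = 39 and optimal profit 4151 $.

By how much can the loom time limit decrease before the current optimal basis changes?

Binding constraints: cotton, loom time. The basis is B = [[6,6],[1,6]] with det 30.
Per unit decrease in loom time, x* moves by d = (0.2, -0.2).
The basis stays optimal until dye becomes binding; allowable decrease = 15 hr.

15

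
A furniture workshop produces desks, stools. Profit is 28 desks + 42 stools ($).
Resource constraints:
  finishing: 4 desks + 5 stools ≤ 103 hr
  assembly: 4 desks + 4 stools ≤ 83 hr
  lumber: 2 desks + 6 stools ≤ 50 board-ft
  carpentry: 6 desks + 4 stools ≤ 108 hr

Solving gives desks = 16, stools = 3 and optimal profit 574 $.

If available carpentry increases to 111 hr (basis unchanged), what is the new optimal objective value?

At the optimum: finishing uses 79 of 103 (slack = 24); assembly uses 76 of 83 (slack = 7); lumber uses 50 of 50 (binding); carpentry uses 108 of 108 (binding).
Slack constraints have shadow price 0 (complementary slackness).
From A_Bᵀ y = c: 2·y_lumber + 6·y_carpentry = 28; 6·y_lumber + 4·y_carpentry = 42.
Solving: y_lumber = 5, y_carpentry = 3.
Δz = y_carpentry·Δb = 3 × (3) = 9, so new z* = 574 + 9 = 583.

583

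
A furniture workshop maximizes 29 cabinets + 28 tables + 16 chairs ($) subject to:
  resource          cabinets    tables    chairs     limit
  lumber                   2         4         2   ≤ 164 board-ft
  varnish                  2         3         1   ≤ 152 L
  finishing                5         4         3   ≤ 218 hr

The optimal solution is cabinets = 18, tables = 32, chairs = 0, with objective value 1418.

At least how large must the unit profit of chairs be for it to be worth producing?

Check each constraint at x*: lumber 164/164 (tight); varnish 132/152 (slack 20); finishing 218/218 (tight).
Slack constraints have shadow price 0 (complementary slackness).
From A_Bᵀ y = c: 2·y_lumber + 5·y_finishing = 29; 4·y_lumber + 4·y_finishing = 28.
→ y_lumber = 2 and y_finishing = 5.
chairs enters the basis when its profit ≥ yᵀa₃ = 2·2 + 5·3 = 19.

19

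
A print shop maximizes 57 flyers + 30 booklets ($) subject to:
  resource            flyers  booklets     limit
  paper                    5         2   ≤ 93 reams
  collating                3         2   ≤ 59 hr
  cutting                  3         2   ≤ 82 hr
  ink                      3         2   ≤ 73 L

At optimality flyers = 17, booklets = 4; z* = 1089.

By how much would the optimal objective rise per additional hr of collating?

9

At the optimum: paper uses 93 of 93 (binding); collating uses 59 of 59 (binding); cutting uses 59 of 82 (slack = 23); ink uses 59 of 73 (slack = 14).
Slack constraints have shadow price 0 (complementary slackness).
The binding rows give the dual system: 5·y_paper + 3·y_collating = 57 and 2·y_paper + 2·y_collating = 30.
→ y_paper = 6 and y_collating = 9.
Shadow price of collating = 9.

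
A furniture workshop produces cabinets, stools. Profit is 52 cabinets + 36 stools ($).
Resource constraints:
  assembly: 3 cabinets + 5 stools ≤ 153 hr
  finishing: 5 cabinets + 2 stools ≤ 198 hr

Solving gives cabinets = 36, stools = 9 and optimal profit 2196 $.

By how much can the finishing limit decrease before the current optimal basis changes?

Binding constraints: assembly, finishing. The basis is B = [[3,5],[5,2]] with det -19.
Per unit decrease in finishing, x* moves by d = (-0.2632, 0.1579).
The basis stays optimal until cabinets reaches 0; allowable decrease = 136.8 hr.

136.8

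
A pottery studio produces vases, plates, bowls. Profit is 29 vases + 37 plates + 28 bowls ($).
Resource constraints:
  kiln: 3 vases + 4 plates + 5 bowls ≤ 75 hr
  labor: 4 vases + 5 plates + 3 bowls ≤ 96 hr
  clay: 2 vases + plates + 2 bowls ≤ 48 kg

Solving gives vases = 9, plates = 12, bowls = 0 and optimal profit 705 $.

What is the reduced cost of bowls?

Binding: kiln and labor. Non-binding: clay (18 unused).
Since clay is not tight, its dual is 0.
The binding rows give the dual system: 3·y_kiln + 4·y_labor = 29 and 4·y_kiln + 5·y_labor = 37.
→ y_kiln = 3 and y_labor = 5.
Reduced cost of bowls: c₃ − yᵀa₃ = 28 − (3·5 + 5·3) = 28 − 30 = -2.

-2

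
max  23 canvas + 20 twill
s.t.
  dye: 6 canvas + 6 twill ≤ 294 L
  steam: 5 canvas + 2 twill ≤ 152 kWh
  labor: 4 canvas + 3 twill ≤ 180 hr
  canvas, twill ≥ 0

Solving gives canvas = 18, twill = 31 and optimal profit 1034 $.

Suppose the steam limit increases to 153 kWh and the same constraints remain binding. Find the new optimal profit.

1035

Binding: dye and steam. Non-binding: labor (15 unused).
Since labor is not tight, its dual is 0.
Dual feasibility on the basic columns requires 6·y_dye + 5·y_steam = 23, 6·y_dye + 2·y_steam = 20.
This yields shadow prices y_dye = 3, y_steam = 1.
Δz = y_steam·Δb = 1 × (1) = 1, so new z* = 1034 + 1 = 1035.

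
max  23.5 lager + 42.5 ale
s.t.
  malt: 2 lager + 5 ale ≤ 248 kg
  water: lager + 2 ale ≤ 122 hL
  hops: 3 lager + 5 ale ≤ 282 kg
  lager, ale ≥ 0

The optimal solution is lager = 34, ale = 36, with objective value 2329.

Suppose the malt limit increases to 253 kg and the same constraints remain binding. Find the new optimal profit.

2339

Check each constraint at x*: malt 248/248 (tight); water 106/122 (slack 16); hops 282/282 (tight).
Since water is not tight, its dual is 0.
The binding rows give the dual system: 2·y_malt + 3·y_hops = 23.5 and 5·y_malt + 5·y_hops = 42.5.
This yields shadow prices y_malt = 2, y_hops = 6.5.
Δz = y_malt·Δb = 2 × (5) = 10, so new z* = 2329 + 10 = 2339.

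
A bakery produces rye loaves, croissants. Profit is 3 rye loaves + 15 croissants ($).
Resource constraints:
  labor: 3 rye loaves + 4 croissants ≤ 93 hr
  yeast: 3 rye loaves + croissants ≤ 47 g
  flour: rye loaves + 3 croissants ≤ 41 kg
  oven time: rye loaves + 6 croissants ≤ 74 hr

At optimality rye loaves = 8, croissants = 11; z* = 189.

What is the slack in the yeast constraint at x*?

yeast used = 3·8 + 1·11 = 35; slack = 47 − 35 = 12.

12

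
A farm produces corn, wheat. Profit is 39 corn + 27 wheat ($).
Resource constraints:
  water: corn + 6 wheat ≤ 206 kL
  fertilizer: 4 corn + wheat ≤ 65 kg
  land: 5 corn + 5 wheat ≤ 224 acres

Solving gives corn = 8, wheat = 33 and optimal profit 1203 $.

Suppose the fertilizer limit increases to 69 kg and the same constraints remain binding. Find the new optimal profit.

1239

Check each constraint at x*: water 206/206 (tight); fertilizer 65/65 (tight); land 205/224 (slack 19).
Slack constraints have shadow price 0 (complementary slackness).
The binding rows give the dual system: 1·y_water + 4·y_fertilizer = 39 and 6·y_water + 1·y_fertilizer = 27.
This yields shadow prices y_water = 3, y_fertilizer = 9.
Δz = y_fertilizer·Δb = 9 × (4) = 36, so new z* = 1203 + 36 = 1239.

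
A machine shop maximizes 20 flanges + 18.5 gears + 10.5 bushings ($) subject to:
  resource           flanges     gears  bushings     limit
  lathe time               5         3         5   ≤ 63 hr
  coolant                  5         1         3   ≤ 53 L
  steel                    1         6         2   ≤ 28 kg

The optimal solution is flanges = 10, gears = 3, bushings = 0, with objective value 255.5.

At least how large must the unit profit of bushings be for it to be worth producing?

Binding: coolant and steel. Non-binding: lathe time (4 unused).
Since lathe time is not tight, its dual is 0.
From A_Bᵀ y = c: 5·y_coolant + 1·y_steel = 20; 1·y_coolant + 6·y_steel = 18.5.
Solving: y_coolant = 3.5, y_steel = 2.5.
bushings enters the basis when its profit ≥ yᵀa₃ = 3.5·3 + 2.5·2 = 15.5.

15.5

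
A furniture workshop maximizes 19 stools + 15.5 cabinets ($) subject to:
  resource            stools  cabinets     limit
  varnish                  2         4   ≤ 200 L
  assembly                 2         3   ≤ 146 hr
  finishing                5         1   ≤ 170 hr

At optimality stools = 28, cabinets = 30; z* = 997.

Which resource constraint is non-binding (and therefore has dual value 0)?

varnish: 176/200 (slack 24)
assembly: 146/146 (binding)
finishing: 170/170 (binding)
By complementary slackness, a constraint with positive slack has shadow price 0 → varnish.

varnish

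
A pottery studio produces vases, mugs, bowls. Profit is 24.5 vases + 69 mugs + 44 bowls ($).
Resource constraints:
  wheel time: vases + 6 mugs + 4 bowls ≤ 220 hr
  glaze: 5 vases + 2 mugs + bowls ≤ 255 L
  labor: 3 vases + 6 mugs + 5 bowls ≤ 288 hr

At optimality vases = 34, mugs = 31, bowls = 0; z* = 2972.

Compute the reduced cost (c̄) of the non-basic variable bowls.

-8.5

At the optimum: wheel time uses 220 of 220 (binding); glaze uses 232 of 255 (slack = 23); labor uses 288 of 288 (binding).
By complementary slackness, y = 0 for the non-binding constraint.
Dual feasibility on the basic columns requires 1·y_wheel time + 3·y_labor = 24.5, 6·y_wheel time + 6·y_labor = 69.
→ y_wheel time = 5 and y_labor = 6.5.
Reduced cost of bowls: c₃ − yᵀa₃ = 44 − (5·4 + 6.5·5) = 44 − 52.5 = -8.5.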